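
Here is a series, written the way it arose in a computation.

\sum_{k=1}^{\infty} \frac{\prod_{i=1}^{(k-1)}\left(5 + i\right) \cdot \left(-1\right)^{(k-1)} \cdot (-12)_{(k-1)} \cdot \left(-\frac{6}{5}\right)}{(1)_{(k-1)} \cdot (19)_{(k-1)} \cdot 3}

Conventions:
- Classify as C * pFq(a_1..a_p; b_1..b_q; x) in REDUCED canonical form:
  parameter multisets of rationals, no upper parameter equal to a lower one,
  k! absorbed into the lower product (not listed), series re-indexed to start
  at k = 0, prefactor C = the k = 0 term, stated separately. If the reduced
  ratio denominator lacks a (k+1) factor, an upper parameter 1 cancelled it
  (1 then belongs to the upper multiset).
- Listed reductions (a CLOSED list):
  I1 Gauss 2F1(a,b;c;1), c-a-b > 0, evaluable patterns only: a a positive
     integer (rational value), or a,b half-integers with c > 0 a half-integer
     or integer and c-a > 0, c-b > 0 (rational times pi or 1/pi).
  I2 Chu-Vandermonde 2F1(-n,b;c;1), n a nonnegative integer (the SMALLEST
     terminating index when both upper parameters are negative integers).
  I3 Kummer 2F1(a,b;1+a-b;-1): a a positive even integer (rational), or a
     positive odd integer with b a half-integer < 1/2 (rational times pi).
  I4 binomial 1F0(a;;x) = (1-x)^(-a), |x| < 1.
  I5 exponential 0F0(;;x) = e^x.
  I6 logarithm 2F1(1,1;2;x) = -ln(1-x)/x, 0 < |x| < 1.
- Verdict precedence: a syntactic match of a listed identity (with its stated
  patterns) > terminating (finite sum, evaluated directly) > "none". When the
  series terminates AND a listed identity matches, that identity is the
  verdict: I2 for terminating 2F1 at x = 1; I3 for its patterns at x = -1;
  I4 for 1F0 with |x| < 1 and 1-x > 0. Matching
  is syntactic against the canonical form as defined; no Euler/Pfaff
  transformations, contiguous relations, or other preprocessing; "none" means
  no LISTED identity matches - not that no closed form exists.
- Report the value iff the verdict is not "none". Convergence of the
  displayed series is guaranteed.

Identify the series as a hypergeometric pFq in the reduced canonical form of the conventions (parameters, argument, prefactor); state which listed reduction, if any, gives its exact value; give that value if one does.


The tell: t_0 being -\frac{2}{5}, the constant factors (C = -2/5) combine into one prefactor.
Term ratio: r(k) = -1 * (k-12) (k+6) / [(k+19) (k+1)] - poly over poly, x = -1 from leading terms; C = -\frac{2}{5} at k = 0.

Canonical form: C = -\frac{2}{5} times 2F1 with upper {-12, 6}, lower {19}, x = -1. Verdict: the Kummer evaluation I3 matches (x = -1; c = 19 equals 1+a-b for upper {-12, 6}: listed pattern). Hence: -\frac{408}{25}.


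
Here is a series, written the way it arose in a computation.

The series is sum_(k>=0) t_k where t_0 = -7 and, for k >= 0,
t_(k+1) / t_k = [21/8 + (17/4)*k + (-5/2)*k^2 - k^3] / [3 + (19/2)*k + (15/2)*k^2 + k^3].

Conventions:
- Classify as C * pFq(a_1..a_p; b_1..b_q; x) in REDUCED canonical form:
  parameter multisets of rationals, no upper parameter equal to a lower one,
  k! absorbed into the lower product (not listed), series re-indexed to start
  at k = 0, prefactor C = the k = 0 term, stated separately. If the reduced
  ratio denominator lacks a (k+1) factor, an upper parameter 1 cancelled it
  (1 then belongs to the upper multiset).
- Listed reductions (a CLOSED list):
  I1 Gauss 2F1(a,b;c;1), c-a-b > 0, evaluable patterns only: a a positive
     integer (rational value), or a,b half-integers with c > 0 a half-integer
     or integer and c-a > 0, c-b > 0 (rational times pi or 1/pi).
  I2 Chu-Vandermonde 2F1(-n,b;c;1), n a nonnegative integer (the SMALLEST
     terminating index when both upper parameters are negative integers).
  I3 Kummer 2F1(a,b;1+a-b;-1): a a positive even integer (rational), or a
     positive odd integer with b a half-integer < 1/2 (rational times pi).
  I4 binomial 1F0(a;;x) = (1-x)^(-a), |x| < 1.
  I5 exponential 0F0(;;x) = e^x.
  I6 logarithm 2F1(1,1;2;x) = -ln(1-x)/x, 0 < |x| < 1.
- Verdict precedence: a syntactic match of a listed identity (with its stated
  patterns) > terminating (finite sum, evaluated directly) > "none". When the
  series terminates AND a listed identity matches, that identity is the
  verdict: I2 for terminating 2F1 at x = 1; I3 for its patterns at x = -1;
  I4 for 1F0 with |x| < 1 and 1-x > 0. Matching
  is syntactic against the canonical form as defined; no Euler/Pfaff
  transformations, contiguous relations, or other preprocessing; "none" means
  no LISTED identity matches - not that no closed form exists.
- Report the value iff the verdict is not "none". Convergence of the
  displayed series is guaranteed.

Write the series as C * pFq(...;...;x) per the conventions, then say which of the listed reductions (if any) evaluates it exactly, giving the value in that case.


The series (x = -1) is 2F1: upper {-3/2, 7/2}, lower {6}, prefactor -7. Verdict: none. A 2F1 with upper {-3/2, 7/2} fits none of I1-I6 at x = -1; the sum runs forever.

The tell: t_0 = -7 here, and the expanded ratio factors over Q; C = -7, roots give parameters.
Consecutive-term ratio: r(k) = (-1) * (k-3/2) (k+7/2) / [(k+6) (k+1)] - poly over poly, x = (-1) from leading terms; C = -7 at k = 0.


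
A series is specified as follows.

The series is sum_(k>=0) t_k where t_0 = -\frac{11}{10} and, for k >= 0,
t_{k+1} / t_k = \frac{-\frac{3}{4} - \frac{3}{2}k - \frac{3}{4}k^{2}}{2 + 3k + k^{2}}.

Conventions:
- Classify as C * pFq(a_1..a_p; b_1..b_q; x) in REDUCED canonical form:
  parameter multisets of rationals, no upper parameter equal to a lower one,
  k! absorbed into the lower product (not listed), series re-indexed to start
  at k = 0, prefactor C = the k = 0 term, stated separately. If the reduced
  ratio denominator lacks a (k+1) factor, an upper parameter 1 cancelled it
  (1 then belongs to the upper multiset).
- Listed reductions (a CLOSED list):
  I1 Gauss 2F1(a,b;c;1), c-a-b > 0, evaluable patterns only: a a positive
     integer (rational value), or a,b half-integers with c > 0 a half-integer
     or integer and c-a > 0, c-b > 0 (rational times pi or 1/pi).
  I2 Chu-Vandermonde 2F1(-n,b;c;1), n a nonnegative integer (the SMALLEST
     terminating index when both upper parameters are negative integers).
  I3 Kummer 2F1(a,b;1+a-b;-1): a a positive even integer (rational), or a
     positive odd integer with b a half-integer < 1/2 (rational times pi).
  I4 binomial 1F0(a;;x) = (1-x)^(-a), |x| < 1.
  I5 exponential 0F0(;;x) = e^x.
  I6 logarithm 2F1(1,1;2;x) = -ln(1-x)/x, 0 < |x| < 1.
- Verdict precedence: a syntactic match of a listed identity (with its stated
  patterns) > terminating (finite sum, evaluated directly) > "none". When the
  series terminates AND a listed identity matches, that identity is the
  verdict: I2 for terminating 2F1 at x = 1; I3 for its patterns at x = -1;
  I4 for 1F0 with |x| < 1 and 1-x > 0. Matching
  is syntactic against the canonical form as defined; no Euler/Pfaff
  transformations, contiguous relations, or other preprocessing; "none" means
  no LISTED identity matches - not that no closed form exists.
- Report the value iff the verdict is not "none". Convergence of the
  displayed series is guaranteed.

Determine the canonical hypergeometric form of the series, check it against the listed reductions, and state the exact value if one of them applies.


Reduced: x = -\frac{3}{4}, 2F1, upper = {1, 1}, lower = {2}, C = -\frac{11}{10}. Verdict: the I6 logarithm reduction applies (the logarithm: parameters (1,1;2), x = -\frac{3}{4}). Value: \left(-\frac{22}{15}\right) \cdot \ln\left(\frac{7}{4}\right).

Structural cue: x = -\frac{3}{4} and the expanded ratio factors over Q; prefactor -11/10, roots give parameters.
Term ratio: r(k) = -\frac{3}{4} * (k+1) (k+1) / [(k+2) (k+1)] - rational in k. x = -\frac{3}{4}; t_0 = -\frac{11}{10}; negate the roots.


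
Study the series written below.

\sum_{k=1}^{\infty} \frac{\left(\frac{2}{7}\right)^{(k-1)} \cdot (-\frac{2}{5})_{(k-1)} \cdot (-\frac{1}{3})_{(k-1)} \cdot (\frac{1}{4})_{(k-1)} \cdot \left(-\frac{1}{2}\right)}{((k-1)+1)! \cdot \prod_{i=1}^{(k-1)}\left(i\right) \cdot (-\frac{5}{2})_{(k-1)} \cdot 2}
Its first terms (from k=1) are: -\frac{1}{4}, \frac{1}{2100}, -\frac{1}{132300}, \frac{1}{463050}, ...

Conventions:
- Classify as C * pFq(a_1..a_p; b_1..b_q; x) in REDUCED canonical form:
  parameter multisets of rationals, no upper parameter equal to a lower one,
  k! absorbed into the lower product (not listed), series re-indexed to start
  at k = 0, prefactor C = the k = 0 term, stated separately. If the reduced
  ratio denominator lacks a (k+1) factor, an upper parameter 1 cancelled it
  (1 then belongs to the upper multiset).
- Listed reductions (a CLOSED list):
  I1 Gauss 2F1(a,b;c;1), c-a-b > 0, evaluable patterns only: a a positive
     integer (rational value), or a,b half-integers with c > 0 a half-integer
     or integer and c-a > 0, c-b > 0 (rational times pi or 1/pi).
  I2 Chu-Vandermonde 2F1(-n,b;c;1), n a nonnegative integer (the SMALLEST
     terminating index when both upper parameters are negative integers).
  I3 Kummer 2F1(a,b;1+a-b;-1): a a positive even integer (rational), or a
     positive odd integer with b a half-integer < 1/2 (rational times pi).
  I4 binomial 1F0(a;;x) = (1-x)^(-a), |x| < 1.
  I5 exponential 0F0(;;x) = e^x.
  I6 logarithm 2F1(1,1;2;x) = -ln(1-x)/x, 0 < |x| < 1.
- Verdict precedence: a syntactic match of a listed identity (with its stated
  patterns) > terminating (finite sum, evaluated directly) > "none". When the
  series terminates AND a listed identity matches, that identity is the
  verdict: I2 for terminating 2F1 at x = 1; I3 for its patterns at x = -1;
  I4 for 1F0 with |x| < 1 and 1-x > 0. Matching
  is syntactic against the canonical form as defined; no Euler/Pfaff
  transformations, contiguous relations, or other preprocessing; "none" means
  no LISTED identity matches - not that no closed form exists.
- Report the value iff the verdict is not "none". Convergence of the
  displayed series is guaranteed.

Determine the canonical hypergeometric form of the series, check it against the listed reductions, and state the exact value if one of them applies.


At argument \frac{2}{7}: a 3F2 with upper {-\frac{2}{5}, -\frac{1}{3}, \frac{1}{4}}, lower {-\frac{5}{2}, 2}, scaled by C = -\frac{1}{4}. Verdict: none. Every listed pattern misses the 3F2 form at \frac{2}{7}, upper {-\frac{2}{5}, -\frac{1}{3}, \frac{1}{4}}.

Structural cue: from the first term -\frac{1}{4}: the constant factors (prefactor -1/4) combine into one prefactor.
Term ratio: r(k) = \frac{2}{7} * (k-\frac{2}{5}) (k-\frac{1}{3}) (k+\frac{1}{4}) / [(k-\frac{5}{2}) (k+2) (k+1)] - rational in k. x = \frac{2}{7}; t_0 = -\frac{1}{4}; negate the roots.


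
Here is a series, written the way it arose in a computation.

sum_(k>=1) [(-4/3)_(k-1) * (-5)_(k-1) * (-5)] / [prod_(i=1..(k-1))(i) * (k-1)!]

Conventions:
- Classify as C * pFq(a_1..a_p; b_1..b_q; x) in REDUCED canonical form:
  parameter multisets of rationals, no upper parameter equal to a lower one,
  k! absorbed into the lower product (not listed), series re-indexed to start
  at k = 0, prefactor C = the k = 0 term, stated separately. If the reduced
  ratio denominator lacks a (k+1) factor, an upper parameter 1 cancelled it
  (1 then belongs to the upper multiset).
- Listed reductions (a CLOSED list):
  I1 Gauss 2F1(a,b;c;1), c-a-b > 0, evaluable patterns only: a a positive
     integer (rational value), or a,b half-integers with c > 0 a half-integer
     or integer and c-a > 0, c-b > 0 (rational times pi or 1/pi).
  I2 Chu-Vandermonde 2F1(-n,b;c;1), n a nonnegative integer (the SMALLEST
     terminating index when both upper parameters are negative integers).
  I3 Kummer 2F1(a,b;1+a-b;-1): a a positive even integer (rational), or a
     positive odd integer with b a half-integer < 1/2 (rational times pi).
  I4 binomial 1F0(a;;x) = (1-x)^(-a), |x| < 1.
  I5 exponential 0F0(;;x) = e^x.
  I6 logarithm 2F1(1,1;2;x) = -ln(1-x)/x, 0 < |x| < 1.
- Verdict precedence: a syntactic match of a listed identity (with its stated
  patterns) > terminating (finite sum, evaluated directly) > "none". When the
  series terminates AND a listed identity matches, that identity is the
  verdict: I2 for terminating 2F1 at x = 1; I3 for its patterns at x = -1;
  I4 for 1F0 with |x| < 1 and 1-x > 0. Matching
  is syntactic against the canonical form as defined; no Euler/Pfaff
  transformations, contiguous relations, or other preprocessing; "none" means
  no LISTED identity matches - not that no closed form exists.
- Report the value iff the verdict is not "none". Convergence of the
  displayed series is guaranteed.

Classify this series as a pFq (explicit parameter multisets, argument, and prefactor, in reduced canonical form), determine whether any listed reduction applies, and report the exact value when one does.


x = 1 here; the reduced form reads 2F1, upper {-5, -4/3}, lower {1}, C = -5. Verdict: Chu-Vandermonde (I2) matches (terminating 2F1 at x = 1 with n = 5, b = -4/3, c = 1). Value: -34580/729.

Structural cue: from the first term -5: the lower running product (prefactor -5) is a rising factorial.
Ratio: r(k) = 1 * (k-5) (k-4/3) / [(k+1) (k+1)] - poly over poly, x = 1 from leading terms; C = -5 at k = 0.


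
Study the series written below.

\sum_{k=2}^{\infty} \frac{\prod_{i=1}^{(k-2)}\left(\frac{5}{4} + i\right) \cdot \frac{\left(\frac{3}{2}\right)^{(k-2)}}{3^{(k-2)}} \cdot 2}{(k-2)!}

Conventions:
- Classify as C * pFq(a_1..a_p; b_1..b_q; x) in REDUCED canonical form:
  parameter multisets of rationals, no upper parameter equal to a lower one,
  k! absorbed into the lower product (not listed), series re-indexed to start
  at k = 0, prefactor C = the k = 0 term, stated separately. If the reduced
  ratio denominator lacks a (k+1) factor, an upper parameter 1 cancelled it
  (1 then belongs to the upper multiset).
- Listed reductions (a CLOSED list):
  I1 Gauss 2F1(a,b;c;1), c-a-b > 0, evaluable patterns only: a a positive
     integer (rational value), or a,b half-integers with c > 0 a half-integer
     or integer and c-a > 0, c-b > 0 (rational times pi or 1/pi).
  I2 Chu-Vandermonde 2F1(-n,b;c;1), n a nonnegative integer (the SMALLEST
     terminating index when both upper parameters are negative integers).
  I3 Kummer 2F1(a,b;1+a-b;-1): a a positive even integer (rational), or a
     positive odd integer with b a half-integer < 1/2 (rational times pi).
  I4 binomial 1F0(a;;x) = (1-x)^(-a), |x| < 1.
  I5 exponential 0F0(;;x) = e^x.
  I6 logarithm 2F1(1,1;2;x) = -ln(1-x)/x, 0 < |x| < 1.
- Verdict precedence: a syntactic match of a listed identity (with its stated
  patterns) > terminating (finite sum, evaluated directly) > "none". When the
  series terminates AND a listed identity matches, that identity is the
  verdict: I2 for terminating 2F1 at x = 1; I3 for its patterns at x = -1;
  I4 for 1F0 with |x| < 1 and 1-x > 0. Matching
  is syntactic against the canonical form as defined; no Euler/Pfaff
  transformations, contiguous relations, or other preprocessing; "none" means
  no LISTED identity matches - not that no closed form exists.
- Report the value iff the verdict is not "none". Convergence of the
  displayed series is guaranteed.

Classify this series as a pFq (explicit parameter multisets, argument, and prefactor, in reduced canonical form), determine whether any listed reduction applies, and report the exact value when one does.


x = \frac{1}{2} here; the reduced form reads 1F0, upper {\frac{9}{4}}, lower {-}, C = 2. Verdict (x = \frac{1}{2}): binomial (I4) applies (the 1F0 binomial series: exponent -9/4, x = \frac{1}{2}). Its exact value is 2 \cdot \left(\frac{1}{2}\right)^{-\frac{9}{4}}.

The tell: t_0 being 2, the two k-th powers (prefactor 2) combine into one argument.
Ratio: r(k) = \frac{1}{2} * (k+\frac{9}{4}) / [(k+1)] - rational; roots negated = parameters, x = \frac{1}{2}, C = 2.


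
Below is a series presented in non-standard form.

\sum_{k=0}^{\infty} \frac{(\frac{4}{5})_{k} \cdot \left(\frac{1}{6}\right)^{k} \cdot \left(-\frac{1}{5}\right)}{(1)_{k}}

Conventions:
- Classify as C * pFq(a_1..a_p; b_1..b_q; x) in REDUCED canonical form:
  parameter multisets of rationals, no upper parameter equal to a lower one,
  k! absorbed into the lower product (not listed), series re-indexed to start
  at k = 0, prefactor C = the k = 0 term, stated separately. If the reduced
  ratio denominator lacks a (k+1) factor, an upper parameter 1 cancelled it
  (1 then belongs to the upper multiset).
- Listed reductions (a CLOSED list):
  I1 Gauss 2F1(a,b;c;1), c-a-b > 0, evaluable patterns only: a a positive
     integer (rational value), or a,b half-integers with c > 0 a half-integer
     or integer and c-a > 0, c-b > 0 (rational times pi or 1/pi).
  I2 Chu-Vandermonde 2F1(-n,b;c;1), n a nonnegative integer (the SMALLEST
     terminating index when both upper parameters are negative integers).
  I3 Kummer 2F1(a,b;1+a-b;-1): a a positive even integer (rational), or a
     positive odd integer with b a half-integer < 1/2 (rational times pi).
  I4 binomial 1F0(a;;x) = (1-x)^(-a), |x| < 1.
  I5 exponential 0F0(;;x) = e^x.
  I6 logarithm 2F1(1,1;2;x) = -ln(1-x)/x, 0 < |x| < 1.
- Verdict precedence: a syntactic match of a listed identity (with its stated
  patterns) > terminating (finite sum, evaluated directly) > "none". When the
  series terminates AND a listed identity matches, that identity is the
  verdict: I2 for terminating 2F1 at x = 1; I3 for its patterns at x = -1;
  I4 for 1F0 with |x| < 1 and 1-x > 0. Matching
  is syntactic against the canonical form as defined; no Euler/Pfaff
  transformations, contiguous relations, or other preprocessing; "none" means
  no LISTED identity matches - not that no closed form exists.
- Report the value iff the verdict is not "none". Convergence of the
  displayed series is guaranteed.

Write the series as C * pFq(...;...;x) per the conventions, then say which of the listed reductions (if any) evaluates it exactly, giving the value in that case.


x = \frac{1}{6} here; the reduced form reads 1F0, upper {\frac{4}{5}}, lower {-}, C = -\frac{1}{5}. Verdict: the I4 binomial reduction applies (the 1F0 binomial series: exponent -4/5, x = \frac{1}{6}). Its exact value is \left(-\frac{1}{5}\right) \cdot \left(\frac{5}{6}\right)^{-\frac{4}{5}}.

Structural cue: x = \frac{1}{6} and (1)_k (C = -1/5, x = 1/6) is k! itself.
Step ratio: r(k) = \frac{1}{6} * (k+\frac{4}{5}) / [(k+1)] - rational; roots negated = parameters, x = \frac{1}{6}, C = -\frac{1}{5}.


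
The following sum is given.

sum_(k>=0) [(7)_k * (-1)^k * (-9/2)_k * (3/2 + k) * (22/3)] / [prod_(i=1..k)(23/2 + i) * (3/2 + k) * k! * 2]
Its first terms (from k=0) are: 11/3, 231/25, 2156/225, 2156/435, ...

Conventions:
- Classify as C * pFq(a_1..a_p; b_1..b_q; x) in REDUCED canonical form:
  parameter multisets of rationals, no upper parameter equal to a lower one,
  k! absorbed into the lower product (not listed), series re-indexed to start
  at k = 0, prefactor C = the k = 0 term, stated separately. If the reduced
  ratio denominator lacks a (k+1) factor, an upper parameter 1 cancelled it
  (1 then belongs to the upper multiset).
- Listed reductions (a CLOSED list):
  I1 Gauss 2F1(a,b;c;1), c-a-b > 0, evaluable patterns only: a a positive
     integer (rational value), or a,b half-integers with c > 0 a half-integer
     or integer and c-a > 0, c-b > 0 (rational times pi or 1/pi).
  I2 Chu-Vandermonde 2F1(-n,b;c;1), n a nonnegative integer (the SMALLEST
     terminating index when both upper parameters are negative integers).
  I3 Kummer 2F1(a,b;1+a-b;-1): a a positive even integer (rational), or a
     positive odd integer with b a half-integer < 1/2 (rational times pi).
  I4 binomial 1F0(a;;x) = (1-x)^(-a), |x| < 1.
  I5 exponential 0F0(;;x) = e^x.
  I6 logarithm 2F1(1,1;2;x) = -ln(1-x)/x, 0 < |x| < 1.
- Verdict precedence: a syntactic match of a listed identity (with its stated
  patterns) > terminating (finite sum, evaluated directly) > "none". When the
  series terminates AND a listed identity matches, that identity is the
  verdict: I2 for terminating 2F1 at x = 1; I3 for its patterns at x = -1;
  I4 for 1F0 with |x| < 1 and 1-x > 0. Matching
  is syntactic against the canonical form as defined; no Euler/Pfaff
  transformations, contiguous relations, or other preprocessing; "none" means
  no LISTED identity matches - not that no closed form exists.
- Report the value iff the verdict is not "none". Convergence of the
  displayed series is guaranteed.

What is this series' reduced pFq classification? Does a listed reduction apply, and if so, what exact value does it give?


The series (x = -1) is 2F1: upper {-9/2, 7}, lower {25/2}, prefactor 11/3. Verdict: this is the Kummer evaluation I3 (x = -1; c = 25/2 equals 1+a-b for upper {-9/2, 7}: listed pattern). Value: (1227010785/134217728) * pi.

Structural cue: from the first term 11/3: k + 3/2 divides numerator and denominator alike; C = 11/3, x = -1 after cancelling.
Consecutive-term ratio: r(k) = (-1) * (k-9/2) (k+7) / [(k+25/2) (k+1)] - poly over poly, x = (-1) from leading terms; C = 11/3 at k = 0.


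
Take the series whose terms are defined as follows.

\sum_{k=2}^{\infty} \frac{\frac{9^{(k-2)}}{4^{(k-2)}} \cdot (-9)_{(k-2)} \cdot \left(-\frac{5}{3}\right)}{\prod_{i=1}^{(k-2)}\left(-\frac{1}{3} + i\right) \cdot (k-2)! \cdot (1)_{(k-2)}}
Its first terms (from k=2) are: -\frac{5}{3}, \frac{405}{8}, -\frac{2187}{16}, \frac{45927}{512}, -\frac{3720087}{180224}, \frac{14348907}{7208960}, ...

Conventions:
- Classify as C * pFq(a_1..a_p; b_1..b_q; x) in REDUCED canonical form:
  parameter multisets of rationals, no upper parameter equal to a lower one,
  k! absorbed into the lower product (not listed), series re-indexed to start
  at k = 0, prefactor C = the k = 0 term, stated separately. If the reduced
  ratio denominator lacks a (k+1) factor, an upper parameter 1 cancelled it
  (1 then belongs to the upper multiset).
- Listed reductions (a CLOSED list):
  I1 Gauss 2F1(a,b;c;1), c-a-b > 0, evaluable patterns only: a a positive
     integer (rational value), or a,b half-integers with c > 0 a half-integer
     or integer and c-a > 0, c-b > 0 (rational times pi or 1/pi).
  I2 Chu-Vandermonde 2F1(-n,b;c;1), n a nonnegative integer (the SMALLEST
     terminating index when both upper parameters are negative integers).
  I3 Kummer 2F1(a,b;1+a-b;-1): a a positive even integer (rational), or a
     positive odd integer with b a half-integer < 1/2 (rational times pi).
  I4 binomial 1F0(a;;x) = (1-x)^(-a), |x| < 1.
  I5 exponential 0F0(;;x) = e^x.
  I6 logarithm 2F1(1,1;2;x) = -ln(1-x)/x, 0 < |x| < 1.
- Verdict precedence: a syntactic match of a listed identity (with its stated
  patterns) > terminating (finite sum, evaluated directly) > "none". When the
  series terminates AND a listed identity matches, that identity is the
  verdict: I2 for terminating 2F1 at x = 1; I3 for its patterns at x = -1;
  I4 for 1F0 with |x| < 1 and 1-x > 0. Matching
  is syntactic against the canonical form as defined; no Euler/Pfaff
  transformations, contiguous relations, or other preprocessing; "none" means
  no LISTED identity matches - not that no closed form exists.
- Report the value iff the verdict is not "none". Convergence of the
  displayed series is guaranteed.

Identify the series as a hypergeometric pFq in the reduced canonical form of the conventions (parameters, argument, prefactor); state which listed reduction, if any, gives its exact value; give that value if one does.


Canonical form: C = -\frac{5}{3} times 1F2 with upper {-9}, lower {\frac{2}{3}, 1}, x = \frac{9}{4}. Verdict: terminating - no listed pattern fits, but -9 in the upper list cuts the series at k = 9; direct evaluation. Its exact value is -\frac{29591347486135299869}{1765062122196172800}.

Key observation: with t_0 = -\frac{5}{3}, the lower running product (C = -5/3) is a rising factorial.
Consecutive-term ratio: r(k) = \frac{9}{4} * (k-9) / [(k+\frac{2}{3}) (k+1) (k+1)] - rational in k. x = \frac{9}{4}; t_0 = -\frac{5}{3}; negate the roots.


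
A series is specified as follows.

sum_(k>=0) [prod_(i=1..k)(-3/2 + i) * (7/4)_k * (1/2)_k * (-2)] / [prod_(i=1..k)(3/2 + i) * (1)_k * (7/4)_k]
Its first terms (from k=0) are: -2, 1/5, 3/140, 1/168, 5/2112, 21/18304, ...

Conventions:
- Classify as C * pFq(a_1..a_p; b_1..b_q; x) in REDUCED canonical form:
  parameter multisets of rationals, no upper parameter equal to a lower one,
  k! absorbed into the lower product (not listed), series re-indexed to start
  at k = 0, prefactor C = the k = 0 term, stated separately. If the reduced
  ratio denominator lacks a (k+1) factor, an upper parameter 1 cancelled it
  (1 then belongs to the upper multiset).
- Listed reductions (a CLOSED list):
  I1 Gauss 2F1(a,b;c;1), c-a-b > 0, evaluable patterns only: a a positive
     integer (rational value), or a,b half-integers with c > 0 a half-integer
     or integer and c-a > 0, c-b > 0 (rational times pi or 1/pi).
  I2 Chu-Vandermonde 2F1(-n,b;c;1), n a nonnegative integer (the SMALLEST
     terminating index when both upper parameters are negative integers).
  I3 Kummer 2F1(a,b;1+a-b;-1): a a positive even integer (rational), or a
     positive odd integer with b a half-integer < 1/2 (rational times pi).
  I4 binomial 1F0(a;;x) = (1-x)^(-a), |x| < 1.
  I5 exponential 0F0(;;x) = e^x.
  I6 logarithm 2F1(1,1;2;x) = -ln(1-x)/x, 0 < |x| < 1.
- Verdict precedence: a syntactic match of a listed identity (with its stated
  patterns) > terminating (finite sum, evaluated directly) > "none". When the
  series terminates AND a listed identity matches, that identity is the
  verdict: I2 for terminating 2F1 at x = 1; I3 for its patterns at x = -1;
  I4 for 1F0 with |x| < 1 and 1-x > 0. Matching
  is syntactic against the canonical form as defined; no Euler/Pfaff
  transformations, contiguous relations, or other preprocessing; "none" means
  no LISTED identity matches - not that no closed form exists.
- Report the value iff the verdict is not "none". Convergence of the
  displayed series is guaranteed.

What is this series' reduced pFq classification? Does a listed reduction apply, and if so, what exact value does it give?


x = 1 here; the reduced form reads 2F1, upper {-1/2, 1/2}, lower {5/2}, C = -2. Verdict at x = 1: Gauss (I1, half-integer pattern) matches (x = 1; upper {-1/2, 1/2} half-integers, c = 5/2 in the evaluable pattern). Hence: (-9/16) * pi.

First insight: x = 1 and the running product (prefactor -2) telescopes to a rising factorial.
Adjacent-term ratio: r(k) = 1 * (k-1/2) (k+1/2) / [(k+5/2) (k+1)] - rational; roots negated = parameters, x = 1, C = -2.


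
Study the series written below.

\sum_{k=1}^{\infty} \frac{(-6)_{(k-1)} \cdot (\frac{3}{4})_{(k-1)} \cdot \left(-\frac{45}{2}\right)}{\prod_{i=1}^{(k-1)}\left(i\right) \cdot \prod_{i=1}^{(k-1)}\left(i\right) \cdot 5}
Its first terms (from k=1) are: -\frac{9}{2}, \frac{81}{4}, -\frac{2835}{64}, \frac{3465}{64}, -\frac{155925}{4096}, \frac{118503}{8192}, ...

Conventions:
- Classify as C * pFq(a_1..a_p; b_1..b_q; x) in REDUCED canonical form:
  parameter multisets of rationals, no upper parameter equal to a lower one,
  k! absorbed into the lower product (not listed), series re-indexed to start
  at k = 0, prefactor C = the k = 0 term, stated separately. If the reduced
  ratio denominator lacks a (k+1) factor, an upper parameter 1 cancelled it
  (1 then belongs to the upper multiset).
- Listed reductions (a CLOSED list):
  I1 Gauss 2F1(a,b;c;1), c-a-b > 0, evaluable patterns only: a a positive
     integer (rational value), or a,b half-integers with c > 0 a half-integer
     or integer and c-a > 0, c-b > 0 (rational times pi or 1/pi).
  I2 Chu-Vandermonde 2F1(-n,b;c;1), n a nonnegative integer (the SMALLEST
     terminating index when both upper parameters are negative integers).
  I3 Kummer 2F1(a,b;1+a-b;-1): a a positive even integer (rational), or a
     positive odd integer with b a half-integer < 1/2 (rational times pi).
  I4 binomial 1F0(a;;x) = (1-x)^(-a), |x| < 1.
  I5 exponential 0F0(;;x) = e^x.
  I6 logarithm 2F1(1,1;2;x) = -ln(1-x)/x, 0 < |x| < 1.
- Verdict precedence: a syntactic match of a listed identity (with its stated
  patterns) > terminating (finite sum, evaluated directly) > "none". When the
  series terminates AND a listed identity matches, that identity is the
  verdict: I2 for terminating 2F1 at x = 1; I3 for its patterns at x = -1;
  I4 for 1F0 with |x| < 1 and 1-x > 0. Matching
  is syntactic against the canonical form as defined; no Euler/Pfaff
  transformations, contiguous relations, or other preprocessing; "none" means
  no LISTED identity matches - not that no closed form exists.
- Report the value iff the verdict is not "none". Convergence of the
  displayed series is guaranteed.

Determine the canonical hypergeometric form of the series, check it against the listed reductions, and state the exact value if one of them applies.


With C = -\frac{9}{2}: the canonical form is 2F1(-6, \frac{3}{4}; 1; 1). Verdict (x = 1): Chu-Vandermonde (I2) applies (terminating 2F1 at x = 1 with n = 6, b = 3/4, c = 1). Value: -\frac{41769}{131072}.

First insight: t_0 = -\frac{9}{2} here, and the lower running product (prefactor -9/2) is a rising factorial.
Term ratio: r(k) = 1 * (k-6) (k+\frac{3}{4}) / [(k+1) (k+1)] - rational in k, leading ratio 1; with t_0 = -\frac{9}{2}, classification follows.


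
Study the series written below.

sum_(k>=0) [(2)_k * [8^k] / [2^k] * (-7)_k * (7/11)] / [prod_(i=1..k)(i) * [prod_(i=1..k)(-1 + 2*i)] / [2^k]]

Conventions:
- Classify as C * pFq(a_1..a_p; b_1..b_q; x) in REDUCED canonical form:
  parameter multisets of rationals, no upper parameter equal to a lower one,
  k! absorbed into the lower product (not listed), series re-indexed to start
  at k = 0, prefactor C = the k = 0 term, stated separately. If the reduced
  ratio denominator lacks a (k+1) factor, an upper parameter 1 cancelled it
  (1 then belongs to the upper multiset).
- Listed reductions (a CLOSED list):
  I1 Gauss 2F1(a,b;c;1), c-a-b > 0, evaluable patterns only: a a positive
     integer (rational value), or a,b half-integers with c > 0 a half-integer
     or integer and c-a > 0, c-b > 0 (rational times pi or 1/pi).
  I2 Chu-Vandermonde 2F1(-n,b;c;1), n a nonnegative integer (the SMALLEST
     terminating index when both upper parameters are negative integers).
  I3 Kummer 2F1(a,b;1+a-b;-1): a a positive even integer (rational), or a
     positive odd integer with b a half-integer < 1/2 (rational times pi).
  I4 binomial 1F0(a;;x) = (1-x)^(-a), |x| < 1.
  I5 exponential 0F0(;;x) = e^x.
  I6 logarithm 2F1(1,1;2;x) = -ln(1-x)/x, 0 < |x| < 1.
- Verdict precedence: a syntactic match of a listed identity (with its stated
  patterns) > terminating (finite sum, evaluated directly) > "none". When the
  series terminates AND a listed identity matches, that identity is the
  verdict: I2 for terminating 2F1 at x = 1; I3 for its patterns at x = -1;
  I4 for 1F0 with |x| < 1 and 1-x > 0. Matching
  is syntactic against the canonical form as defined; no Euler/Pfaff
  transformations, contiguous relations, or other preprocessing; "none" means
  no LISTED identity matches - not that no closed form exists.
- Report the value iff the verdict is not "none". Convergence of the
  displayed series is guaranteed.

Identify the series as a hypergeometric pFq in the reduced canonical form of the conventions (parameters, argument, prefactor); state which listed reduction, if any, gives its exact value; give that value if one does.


x = 4 here; the reduced form reads 2F1, upper {-7, 2}, lower {1/2}, C = 7/11. Verdict: terminating at k = 7: the factor (-7)_k kills every later term; summing the 8 survivors is exact. Its exact value is -122688391/1573.

Key step: with t_0 = 7/11, the two k-th powers (prefactor 7/11) combine into one argument.
Consecutive-term ratio: r(k) = 4 * (k-7) (k+2) / [(k+1/2) (k+1)] - rational in k, leading ratio 4; with t_0 = 7/11, classification follows.


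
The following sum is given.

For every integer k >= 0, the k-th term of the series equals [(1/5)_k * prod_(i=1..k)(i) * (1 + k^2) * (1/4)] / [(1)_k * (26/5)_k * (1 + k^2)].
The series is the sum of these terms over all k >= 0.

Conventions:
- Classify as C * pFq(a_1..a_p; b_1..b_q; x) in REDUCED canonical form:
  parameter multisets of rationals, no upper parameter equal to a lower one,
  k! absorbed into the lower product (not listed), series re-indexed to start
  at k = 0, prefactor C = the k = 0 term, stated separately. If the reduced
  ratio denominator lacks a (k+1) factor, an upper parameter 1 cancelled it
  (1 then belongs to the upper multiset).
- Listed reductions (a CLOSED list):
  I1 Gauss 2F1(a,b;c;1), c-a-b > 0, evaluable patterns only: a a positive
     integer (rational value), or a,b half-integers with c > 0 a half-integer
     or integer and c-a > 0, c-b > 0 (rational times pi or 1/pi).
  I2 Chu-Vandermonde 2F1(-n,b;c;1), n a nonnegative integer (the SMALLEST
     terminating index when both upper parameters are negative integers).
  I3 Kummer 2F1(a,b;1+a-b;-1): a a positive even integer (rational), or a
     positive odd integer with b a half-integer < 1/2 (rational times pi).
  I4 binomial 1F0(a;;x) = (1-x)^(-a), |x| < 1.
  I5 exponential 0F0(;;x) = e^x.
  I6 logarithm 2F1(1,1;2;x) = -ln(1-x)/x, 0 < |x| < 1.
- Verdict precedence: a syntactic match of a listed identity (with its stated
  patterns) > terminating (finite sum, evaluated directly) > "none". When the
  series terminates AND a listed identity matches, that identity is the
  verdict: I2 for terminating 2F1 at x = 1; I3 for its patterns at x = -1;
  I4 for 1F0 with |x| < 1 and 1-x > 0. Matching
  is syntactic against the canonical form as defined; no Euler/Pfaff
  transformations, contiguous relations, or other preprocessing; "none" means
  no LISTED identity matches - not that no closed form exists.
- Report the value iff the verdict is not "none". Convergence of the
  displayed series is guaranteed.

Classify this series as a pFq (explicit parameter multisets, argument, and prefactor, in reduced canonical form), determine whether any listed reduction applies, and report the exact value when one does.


Key observation: x = 1 and (1)_k (C = 1/4) is k! itself.
Step ratio: r(k) = 1 * (k+1/5) (k+1) / [(k+26/5) (k+1)] - rational in k, leading ratio 1; with t_0 = 1/4, classification follows.

Prefactor 1/4, argument 1: 2F1 with upper {1/5, 1} over lower {26/5}. Verdict: Gauss's theorem (I1) matches (x = 1: the Gamma ratio telescopes since c-a-b = 4 > 0 and a = 1 in Z>0). Exact value: 21/80.


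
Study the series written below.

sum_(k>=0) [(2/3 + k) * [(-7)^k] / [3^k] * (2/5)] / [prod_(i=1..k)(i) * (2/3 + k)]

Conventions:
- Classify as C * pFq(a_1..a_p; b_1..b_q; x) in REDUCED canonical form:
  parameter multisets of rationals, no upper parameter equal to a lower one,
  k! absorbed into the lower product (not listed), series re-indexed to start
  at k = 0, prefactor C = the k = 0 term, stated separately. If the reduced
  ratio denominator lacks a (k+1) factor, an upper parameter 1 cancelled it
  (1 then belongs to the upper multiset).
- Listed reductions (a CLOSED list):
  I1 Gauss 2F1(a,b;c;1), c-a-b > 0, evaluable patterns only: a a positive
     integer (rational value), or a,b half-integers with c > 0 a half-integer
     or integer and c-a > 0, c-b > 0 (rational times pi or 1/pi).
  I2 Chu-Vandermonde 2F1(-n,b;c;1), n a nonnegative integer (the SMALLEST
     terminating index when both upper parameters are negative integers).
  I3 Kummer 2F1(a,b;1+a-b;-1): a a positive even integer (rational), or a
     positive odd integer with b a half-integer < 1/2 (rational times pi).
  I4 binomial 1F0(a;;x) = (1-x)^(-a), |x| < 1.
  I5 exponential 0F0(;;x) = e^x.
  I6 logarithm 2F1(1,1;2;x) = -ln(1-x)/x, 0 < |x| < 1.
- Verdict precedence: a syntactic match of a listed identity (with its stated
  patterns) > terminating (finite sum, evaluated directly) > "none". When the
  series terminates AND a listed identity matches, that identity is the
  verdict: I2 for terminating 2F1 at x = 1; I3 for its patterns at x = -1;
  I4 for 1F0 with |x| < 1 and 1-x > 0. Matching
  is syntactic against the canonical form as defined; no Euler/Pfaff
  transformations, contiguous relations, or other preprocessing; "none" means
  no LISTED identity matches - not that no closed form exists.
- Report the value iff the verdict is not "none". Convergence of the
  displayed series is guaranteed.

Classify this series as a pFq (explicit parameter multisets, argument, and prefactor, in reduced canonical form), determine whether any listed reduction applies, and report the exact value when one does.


Structural cue: x = (-7/3) and the product of the first k integers (prefactor 2/5) is k!.
Ratio: r(k) = (-7/3) * 1 / [(k+1)] ; factor over Q: parameters, x = (-7/3), and C = 2/5.

At argument -7/3: a 0F0 with upper {-}, lower {-}, scaled by C = 2/5. Verdict: the exponential series (I5) fires (the 0F0 exponential series at x = -7/3). Its exact value is (2/5) * e^(-7/3).


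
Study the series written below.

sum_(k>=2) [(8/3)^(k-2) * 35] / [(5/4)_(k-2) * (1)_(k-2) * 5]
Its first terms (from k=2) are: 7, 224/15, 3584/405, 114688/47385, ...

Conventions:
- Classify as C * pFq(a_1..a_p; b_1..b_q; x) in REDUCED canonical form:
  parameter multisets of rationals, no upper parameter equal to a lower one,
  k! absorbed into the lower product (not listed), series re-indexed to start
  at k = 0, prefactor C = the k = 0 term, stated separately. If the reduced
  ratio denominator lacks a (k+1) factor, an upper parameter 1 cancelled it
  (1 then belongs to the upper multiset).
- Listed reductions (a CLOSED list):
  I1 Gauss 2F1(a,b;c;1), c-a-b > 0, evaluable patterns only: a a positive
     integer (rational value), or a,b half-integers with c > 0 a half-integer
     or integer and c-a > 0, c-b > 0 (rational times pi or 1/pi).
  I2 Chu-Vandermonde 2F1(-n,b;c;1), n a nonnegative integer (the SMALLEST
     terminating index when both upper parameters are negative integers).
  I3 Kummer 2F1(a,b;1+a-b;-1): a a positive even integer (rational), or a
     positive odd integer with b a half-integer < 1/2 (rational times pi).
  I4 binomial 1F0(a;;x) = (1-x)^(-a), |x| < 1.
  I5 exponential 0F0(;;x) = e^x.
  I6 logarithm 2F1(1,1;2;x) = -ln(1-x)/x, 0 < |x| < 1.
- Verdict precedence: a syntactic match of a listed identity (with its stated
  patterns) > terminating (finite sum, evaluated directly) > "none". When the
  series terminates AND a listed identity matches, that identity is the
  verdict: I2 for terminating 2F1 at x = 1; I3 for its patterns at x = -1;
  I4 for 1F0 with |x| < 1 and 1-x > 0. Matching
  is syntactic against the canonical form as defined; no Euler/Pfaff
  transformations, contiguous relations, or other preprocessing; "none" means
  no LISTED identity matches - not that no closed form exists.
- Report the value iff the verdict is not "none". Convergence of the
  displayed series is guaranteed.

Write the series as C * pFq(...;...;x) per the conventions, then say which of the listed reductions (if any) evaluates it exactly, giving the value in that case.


Reduced: x = 8/3, 0F1, upper = {-}, lower = {5/4}, C = 7. Verdict: no listed reduction: x = 8/3 and upper {-} fail every I1-I6 pattern.

Structural cue: t_0 = 7 here, and (1)_k (C = 7, x = 8/3) is k! itself.
Ratio: r(k) = (8/3) * 1 / [(k+5/4) (k+1)] - rational; roots negated = parameters, x = (8/3), C = 7.


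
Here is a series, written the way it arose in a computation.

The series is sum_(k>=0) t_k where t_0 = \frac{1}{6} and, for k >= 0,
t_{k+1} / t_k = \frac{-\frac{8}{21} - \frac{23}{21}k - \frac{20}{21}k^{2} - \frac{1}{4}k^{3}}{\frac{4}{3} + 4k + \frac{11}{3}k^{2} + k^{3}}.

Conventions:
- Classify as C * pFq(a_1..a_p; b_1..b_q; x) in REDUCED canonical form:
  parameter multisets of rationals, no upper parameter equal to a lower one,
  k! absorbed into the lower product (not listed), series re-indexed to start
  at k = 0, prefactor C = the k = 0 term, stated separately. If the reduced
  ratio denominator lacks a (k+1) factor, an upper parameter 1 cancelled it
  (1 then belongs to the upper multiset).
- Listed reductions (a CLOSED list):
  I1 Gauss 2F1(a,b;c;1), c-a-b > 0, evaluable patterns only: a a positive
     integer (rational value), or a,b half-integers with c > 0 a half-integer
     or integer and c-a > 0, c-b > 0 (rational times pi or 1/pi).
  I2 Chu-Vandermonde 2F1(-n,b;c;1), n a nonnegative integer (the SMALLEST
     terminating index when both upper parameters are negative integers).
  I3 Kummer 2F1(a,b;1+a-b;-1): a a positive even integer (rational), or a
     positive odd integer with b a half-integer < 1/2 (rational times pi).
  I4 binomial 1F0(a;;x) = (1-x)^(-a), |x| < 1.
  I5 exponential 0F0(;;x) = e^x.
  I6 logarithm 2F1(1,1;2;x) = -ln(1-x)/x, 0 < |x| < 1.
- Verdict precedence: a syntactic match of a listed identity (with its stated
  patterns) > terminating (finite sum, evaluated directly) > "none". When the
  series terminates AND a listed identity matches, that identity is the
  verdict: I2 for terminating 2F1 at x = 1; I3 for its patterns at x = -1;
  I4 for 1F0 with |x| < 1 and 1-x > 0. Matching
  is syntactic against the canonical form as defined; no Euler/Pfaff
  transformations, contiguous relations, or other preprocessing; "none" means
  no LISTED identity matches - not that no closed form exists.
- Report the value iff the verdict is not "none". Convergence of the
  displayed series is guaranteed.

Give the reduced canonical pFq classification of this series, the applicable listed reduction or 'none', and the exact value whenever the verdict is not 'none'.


With C = \frac{1}{6}: the canonical form is 1F0(\frac{8}{7}; -; -\frac{1}{4}). Verdict: the binomial series (I4) fires (the 1F0 binomial series: exponent -8/7, x = -\frac{1}{4}). Value: \frac{1}{6} \cdot \left(\frac{5}{4}\right)^{-\frac{8}{7}}.

Key step: with t_0 = \frac{1}{6}, cancel k + 2/3 from the displayed ratio first; then C = 1/6, x = -1/4.
Adjacent-term ratio: r(k) = -\frac{1}{4} * (k+\frac{8}{7}) / [(k+1)] - poly over poly, x = -\frac{1}{4} from leading terms; C = \frac{1}{6} at k = 0.
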